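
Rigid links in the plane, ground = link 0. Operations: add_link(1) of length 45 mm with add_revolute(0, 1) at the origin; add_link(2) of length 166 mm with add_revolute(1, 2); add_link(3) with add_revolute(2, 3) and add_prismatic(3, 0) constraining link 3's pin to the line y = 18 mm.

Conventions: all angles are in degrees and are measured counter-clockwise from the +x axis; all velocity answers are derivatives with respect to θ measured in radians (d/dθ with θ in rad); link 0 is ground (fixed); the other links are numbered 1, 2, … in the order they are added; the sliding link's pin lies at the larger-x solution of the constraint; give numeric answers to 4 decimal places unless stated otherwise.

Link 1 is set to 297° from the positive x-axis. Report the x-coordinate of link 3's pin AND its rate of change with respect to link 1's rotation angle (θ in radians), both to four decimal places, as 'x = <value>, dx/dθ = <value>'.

geometry: r = 45 mm, L = 166 mm, e = 18 mm
crank pin P = (r cos θ, r sin θ) = (20.429572, -40.095294)
h = r sin θ − e = -40.095294 − 18 = -58.095294
x = r cos θ + √(L² − h²) = 20.429572 + 155.502209 = 175.931781
dx/dθ = −r sin θ − h·r cos θ/√(L² − h²) (θ in radians; h = -58.095294) = 47.727738

x = 175.9318, dx/dθ = 47.7277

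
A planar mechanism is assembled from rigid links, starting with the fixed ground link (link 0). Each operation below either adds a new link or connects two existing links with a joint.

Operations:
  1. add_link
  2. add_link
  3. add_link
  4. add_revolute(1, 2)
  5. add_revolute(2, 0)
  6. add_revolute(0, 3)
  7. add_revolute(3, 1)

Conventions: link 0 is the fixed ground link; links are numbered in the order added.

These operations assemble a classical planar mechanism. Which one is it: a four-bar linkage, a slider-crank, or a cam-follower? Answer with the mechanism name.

links: 4 (incl. ground); joints: 4 revolute, 0 prismatic, 0 higher (cam) pair, forming one closed loop
4 links in a single 4R loop → four-bar linkage

four-bar linkage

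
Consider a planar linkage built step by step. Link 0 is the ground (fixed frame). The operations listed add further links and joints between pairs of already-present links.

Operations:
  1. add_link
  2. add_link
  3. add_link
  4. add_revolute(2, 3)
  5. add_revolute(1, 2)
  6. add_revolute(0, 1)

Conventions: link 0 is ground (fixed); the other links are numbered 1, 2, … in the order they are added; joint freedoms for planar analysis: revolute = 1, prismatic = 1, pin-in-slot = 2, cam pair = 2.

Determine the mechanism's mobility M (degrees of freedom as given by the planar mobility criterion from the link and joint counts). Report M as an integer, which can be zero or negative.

ground; <1,0,0>
#1 <2,0,0>
#2 <3,0,0>
#3 <4,0,0>
R:2↔3 J1 <4,1,0>
R:1↔2 J1 <4,2,0>
R:0↔1 J1 <4,3,0>
3×3 − 2×3 − 1×0 = 3

M = 3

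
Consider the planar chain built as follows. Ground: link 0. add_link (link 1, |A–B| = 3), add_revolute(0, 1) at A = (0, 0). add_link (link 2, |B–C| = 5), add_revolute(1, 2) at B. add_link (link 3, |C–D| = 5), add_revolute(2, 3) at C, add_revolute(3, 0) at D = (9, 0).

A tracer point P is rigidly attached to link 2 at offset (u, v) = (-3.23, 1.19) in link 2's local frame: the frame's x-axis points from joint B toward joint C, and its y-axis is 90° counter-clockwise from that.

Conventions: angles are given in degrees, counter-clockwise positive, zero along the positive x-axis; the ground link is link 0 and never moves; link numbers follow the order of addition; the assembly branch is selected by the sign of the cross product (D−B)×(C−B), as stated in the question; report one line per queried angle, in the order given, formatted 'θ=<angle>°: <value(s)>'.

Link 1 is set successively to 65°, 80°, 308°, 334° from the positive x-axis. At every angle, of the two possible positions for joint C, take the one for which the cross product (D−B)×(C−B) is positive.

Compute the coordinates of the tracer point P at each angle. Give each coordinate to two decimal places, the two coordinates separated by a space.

A=(0,0), D=(9.00,0)
θ=65°: B = A + 3.00·(cos65°, sin65°) = (1.2679, 2.7189)
θ=65°: |BD| = 8.1963
θ=65°: circle(B,5.00) ∩ circle(D,5.00): a=4.0981, h=2.8645
θ=65°:   candidates: C₊=(6.0842,4.0618) cross=23.478; C₋=(4.1837,-1.3428) cross=-23.478
θ=65°:   branch + wants cross > 0 → take C=(6.0842,4.0618) (cross=23.478)
θ=65°: ex = (C−B)/|BC| = (0.9633,0.2686); ey = (-0.2686,0.9633)
θ=65°: P = B + -3.23·ex + 1.19·ey = (-2.1631,2.9977)
θ=80°: B = A + 3.00·(cos80°, sin80°) = (0.5209, 2.9544)
θ=80°: |BD| = 8.9790
θ=80°: circle(B,5.00) ∩ circle(D,5.00): a=4.4895, h=2.2010
θ=80°:   candidates: C₊=(5.4847,3.5556) cross=19.763; C₋=(4.0363,-0.6012) cross=-19.763
θ=80°:   branch + wants cross > 0 → take C=(5.4847,3.5556) (cross=19.763)
θ=80°: ex = (C−B)/|BC| = (0.9927,0.1202); ey = (-0.1202,0.9927)
θ=80°: P = B + -3.23·ex + 1.19·ey = (-2.8287,3.7474)
θ=308°: B = A + 3.00·(cos308°, sin308°) = (1.8470, -2.3640)
θ=308°: |BD| = 7.5335
θ=308°: circle(B,5.00) ∩ circle(D,5.00): a=3.7668, h=3.2881
θ=308°:   candidates: C₊=(4.3917,1.9400) cross=24.771; C₋=(6.4553,-4.3040) cross=-24.771
θ=308°:   branch + wants cross > 0 → take C=(4.3917,1.9400) (cross=24.771)
θ=308°: ex = (C−B)/|BC| = (0.5089,0.8608); ey = (-0.8608,0.5089)
θ=308°: P = B + -3.23·ex + 1.19·ey = (-0.8212,-4.5388)
θ=334°: B = A + 3.00·(cos334°, sin334°) = (2.6964, -1.3151)
θ=334°: |BD| = 6.4393
θ=334°: circle(B,5.00) ∩ circle(D,5.00): a=3.2197, h=3.8254
θ=334°:   candidates: C₊=(5.0669,3.0872) cross=24.633; C₋=(6.6295,-4.4023) cross=-24.633
θ=334°:   branch + wants cross > 0 → take C=(5.0669,3.0872) (cross=24.633)
θ=334°: ex = (C−B)/|BC| = (0.4741,0.8805); ey = (-0.8805,0.4741)
θ=334°: P = B + -3.23·ex + 1.19·ey = (0.1173,-3.5948)

θ=65°: -2.16 3.00
θ=80°: -2.83 3.75
θ=308°: -0.82 -4.54
θ=334°: 0.12 -3.59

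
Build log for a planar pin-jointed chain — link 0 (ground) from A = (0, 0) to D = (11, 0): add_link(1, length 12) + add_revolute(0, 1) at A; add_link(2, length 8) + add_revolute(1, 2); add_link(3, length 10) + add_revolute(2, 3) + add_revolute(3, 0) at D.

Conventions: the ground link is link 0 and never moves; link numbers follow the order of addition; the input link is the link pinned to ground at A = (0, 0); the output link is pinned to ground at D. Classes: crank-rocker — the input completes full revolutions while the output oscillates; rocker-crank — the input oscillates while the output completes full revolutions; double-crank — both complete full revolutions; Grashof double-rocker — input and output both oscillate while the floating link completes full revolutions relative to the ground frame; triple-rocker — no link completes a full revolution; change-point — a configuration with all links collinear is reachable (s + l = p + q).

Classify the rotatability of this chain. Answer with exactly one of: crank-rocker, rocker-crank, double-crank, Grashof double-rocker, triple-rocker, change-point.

lengths: ground=11, input=12, coupler=8, output=10
sorted: s=8 (shortest), l=12 (longest), p+q=21
s + l = 20 vs p + q = 21
s + l < p + q (Grashof) with shortest = coupler link → Grashof double-rocker

Grashof double-rocker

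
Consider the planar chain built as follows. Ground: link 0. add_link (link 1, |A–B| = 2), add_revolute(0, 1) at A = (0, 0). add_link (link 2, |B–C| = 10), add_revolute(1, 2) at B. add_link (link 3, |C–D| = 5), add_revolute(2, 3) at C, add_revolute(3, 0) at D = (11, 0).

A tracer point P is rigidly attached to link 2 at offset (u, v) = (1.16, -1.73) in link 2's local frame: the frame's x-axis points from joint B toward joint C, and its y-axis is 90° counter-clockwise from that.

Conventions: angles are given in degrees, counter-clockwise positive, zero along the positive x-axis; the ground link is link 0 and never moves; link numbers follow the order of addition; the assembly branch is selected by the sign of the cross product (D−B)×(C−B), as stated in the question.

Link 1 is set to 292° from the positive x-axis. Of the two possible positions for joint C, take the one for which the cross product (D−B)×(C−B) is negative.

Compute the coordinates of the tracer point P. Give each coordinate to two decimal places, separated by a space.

A=(0,0), D=(11.00,0)
B = A + 2.00·(cos292°, sin292°) = (0.7492, -1.8544)
|BD| = 10.4172
circle(B,10.00) ∩ circle(D,5.00): a=8.8084, h=4.7341
  candidates: C₊=(8.5742,4.3721) cross=49.316; C₋=(10.2597,-4.9449) cross=-49.316
  branch - wants cross < 0 → take C=(10.2597,-4.9449) (cross=-49.316)
ex = (C−B)/|BC| = (0.9510,-0.3091); ey = (0.3091,0.9510)
P = B + 1.16·ex + -1.73·ey = (1.3178,-3.8582)

1.32 -3.86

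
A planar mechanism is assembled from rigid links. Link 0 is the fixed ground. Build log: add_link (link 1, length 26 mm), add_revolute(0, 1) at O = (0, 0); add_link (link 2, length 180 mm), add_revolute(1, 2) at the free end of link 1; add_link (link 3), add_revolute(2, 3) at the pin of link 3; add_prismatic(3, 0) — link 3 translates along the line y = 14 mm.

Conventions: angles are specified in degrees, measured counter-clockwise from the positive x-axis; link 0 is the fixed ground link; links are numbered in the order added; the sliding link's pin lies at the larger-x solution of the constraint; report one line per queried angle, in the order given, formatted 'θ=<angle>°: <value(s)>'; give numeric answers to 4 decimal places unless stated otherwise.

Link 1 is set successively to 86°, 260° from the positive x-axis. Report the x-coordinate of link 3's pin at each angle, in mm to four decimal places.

geometry: r = 26 mm, L = 180 mm, e = 14 mm
θ=86°: crank pin P = (r cos θ, r sin θ) = (1.813668, 25.936665)
θ=86°: h = r sin θ − e = 25.936665 − 14 = 11.936665
θ=86°: x = r cos θ + √(L² − h²) = 1.813668 + 179.603775 = 181.417443
θ=260°: crank pin P = (r cos θ, r sin θ) = (-4.514853, -25.605002)
θ=260°: h = r sin θ − e = -25.605002 − 14 = -39.605002
θ=260°: x = r cos θ + √(L² − h²) = -4.514853 + 175.588849 = 171.073996

θ=86°: 181.4174
θ=260°: 171.0740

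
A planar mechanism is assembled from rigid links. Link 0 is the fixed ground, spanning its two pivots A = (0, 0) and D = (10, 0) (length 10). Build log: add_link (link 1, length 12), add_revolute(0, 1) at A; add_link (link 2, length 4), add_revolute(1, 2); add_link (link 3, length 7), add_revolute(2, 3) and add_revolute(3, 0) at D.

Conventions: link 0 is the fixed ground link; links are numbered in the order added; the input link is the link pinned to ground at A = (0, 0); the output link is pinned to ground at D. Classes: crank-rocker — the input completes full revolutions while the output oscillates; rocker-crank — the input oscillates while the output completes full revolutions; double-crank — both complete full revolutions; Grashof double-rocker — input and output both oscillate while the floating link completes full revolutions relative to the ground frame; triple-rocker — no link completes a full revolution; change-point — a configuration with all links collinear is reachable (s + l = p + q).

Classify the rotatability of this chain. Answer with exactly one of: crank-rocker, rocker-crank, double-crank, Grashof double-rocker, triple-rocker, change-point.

lengths: ground=10, input=12, coupler=4, output=7
sorted: s=4 (shortest), l=12 (longest), p+q=17
s + l = 16 vs p + q = 17
s + l < p + q (Grashof) with shortest = coupler link → Grashof double-rocker

Grashof double-rocker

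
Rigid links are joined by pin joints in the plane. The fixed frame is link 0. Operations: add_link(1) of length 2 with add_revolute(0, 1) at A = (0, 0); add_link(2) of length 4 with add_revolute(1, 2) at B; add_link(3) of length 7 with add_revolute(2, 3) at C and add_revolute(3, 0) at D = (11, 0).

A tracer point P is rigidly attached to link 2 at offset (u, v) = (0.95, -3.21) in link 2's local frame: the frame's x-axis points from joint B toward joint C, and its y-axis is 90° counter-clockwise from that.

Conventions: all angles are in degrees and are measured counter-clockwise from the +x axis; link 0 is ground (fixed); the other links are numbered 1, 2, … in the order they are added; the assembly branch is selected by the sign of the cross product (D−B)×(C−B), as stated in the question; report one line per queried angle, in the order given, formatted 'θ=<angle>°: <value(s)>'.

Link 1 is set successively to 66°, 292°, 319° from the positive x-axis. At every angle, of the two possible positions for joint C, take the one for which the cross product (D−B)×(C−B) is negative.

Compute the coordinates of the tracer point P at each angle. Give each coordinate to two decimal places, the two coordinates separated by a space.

A=(0,0), D=(11.00,0)
θ=66°: B = A + 2.00·(cos66°, sin66°) = (0.8135, 1.8271)
θ=66°: |BD| = 10.3491
θ=66°: circle(B,4.00) ∩ circle(D,7.00): a=3.5802, h=1.7839
θ=66°:   candidates: C₊=(4.6524,2.9509) cross=18.461; C₋=(4.0225,-0.5608) cross=-18.461
θ=66°:   branch - wants cross < 0 → take C=(4.0225,-0.5608) (cross=-18.461)
θ=66°: ex = (C−B)/|BC| = (0.8023,-0.5970); ey = (0.5970,0.8023)
θ=66°: P = B + 0.95·ex + -3.21·ey = (-0.3407,-1.3153)
θ=292°: B = A + 2.00·(cos292°, sin292°) = (0.7492, -1.8544)
θ=292°: |BD| = 10.4172
θ=292°: circle(B,4.00) ∩ circle(D,7.00): a=3.6247, h=1.6917
θ=292°:   candidates: C₊=(4.0148,0.4555) cross=17.623; C₋=(4.6171,-2.8738) cross=-17.623
θ=292°:   branch - wants cross < 0 → take C=(4.6171,-2.8738) (cross=-17.623)
θ=292°: ex = (C−B)/|BC| = (0.9670,-0.2549); ey = (0.2549,0.9670)
θ=292°: P = B + 0.95·ex + -3.21·ey = (0.8497,-5.2005)
θ=319°: B = A + 2.00·(cos319°, sin319°) = (1.5094, -1.3121)
θ=319°: |BD| = 9.5809
θ=319°: circle(B,4.00) ∩ circle(D,7.00): a=3.0682, h=2.5663
θ=319°:   candidates: C₊=(4.1973,1.6502) cross=24.587; C₋=(4.9002,-3.4340) cross=-24.587
θ=319°:   branch - wants cross < 0 → take C=(4.9002,-3.4340) (cross=-24.587)
θ=319°: ex = (C−B)/|BC| = (0.8477,-0.5305); ey = (0.5305,0.8477)
θ=319°: P = B + 0.95·ex + -3.21·ey = (0.6119,-4.5372)

θ=66°: -0.34 -1.32
θ=292°: 0.85 -5.20
θ=319°: 0.61 -4.54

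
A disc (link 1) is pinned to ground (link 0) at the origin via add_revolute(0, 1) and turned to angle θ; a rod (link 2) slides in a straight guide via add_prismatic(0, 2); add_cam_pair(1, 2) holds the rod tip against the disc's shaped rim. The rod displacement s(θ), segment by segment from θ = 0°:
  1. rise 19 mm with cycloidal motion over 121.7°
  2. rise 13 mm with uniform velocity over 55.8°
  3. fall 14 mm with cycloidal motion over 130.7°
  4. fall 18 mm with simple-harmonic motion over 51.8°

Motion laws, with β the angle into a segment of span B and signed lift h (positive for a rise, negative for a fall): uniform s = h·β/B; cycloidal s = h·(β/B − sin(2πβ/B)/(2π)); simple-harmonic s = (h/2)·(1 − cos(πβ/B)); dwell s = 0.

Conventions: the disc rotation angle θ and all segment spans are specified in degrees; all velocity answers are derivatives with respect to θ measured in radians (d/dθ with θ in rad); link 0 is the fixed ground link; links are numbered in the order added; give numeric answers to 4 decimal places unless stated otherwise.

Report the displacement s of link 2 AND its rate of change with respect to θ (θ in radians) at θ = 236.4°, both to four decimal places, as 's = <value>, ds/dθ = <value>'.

segment 1 (0° to 121.7°, cycloidal, h = 19) is passed completely: s = 0.0000 + (19) = 19.0000
segment 2 (121.7° to 177.5°, uniform, h = 13) is passed completely: s = 19.0000 + (13) = 32.0000
θ = 236.4° falls in segment 3 (177.5° to 308.2°, cycloidal, h = -14): β = 236.4 − 177.5 = 58.9°, B = 130.7°; Δs = -14·(0.4507 − sin(2π·0.4507)/(2π)) = -5.6292; s = 32.0000 − 5.6292 = 26.3708
velocity in seg [177.5°–308.2°] (cycloidal), θ in radians: β = 58.9° = 1.0280 rad, B = 130.7° = 2.2811 rad; ds/dθ = (h/B)(1 − cos(2πβ/B)) = ((-14)/2.2811)(1 − cos(2π·0.4507)) = -11.981857 mm/rad

s = 26.3708, ds/dθ = -11.9819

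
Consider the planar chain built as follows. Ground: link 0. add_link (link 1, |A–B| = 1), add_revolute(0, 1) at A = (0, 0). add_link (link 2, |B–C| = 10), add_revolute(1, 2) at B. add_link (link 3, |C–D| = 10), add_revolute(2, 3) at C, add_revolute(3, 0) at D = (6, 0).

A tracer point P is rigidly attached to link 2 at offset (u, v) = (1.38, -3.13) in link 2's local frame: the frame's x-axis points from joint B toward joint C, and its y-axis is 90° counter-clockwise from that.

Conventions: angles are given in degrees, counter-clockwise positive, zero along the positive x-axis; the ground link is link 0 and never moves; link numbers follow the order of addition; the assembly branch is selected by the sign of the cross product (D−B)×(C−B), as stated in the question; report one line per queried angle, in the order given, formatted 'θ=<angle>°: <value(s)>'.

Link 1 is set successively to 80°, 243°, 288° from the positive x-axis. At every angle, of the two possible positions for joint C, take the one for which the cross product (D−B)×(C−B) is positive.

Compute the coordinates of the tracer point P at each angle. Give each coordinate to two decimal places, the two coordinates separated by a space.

A=(0,0), D=(6.00,0)
θ=80°: B = A + 1.00·(cos80°, sin80°) = (0.1736, 0.9848)
θ=80°: |BD| = 5.9090
θ=80°: circle(B,10.00) ∩ circle(D,10.00): a=2.9545, h=9.5536
θ=80°:   candidates: C₊=(4.6790,9.9124) cross=56.452; C₋=(1.4946,-8.9276) cross=-56.452
θ=80°:   branch + wants cross > 0 → take C=(4.6790,9.9124) (cross=56.452)
θ=80°: ex = (C−B)/|BC| = (0.4505,0.8928); ey = (-0.8928,0.4505)
θ=80°: P = B + 1.38·ex + -3.13·ey = (3.5897,0.8066)
θ=243°: B = A + 1.00·(cos243°, sin243°) = (-0.4540, -0.8910)
θ=243°: |BD| = 6.5152
θ=243°: circle(B,10.00) ∩ circle(D,10.00): a=3.2576, h=9.4545
θ=243°:   candidates: C₊=(1.4800,8.9202) cross=61.598; C₋=(4.0660,-9.8112) cross=-61.598
θ=243°:   branch + wants cross > 0 → take C=(1.4800,8.9202) (cross=61.598)
θ=243°: ex = (C−B)/|BC| = (0.1934,0.9811); ey = (-0.9811,0.1934)
θ=243°: P = B + 1.38·ex + -3.13·ey = (2.8838,-0.1424)
θ=288°: B = A + 1.00·(cos288°, sin288°) = (0.3090, -0.9511)
θ=288°: |BD| = 5.7699
θ=288°: circle(B,10.00) ∩ circle(D,10.00): a=2.8850, h=9.5748
θ=288°:   candidates: C₊=(1.5763,8.9683) cross=55.246; C₋=(4.7327,-9.9194) cross=-55.246
θ=288°:   branch + wants cross > 0 → take C=(1.5763,8.9683) (cross=55.246)
θ=288°: ex = (C−B)/|BC| = (0.1267,0.9919); ey = (-0.9919,0.1267)
θ=288°: P = B + 1.38·ex + -3.13·ey = (3.5887,0.0212)

θ=80°: 3.59 0.81
θ=243°: 2.88 -0.14
θ=288°: 3.59 0.02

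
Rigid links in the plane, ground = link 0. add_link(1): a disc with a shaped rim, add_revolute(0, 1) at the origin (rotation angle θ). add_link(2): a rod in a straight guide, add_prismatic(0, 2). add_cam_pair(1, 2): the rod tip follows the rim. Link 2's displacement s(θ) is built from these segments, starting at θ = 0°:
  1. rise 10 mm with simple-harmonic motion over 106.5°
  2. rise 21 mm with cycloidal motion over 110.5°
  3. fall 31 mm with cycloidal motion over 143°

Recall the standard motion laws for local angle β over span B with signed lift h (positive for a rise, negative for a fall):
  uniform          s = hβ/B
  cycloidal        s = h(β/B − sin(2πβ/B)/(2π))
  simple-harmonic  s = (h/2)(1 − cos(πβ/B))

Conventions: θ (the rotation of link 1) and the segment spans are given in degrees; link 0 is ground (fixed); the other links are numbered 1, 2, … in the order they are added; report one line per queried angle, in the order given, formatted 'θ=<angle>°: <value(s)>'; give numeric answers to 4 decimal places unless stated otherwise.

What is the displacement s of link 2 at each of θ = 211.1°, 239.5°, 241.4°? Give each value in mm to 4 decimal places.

segment 1 (0° to 106.5°, simple-harmonic, h = 10) is passed completely: s = 0.0000 + (10) = 10.0000
θ = 211.1° falls in segment 2 (106.5° to 217°, cycloidal, h = 21): β = 211.1 − 106.5 = 104.6°, B = 110.5°; Δs = 21·(0.9466 − sin(2π·0.9466)/(2π)) = 20.9791; s = 10.0000 + 20.9791 = 30.9791
segment 2 (106.5° to 217°, cycloidal, h = 21) is passed completely: s = 10.0000 + (21) = 31.0000
θ = 239.5° falls in segment 3 (217° to 360°, cycloidal, h = -31): β = 239.5 − 217 = 22.5°, B = 143°; Δs = -31·(0.1573 − sin(2π·0.1573)/(2π)) = -0.7566; s = 31.0000 − 0.7566 = 30.2434
θ = 241.4° falls in segment 3 (217° to 360°, cycloidal, h = -31): β = 241.4 − 217 = 24.4°, B = 143°; Δs = -31·(0.1706 − sin(2π·0.1706)/(2π)) = -0.9566; s = 31.0000 − 0.9566 = 30.0434

θ=211.1°: 30.9791
θ=239.5°: 30.2434
θ=241.4°: 30.0434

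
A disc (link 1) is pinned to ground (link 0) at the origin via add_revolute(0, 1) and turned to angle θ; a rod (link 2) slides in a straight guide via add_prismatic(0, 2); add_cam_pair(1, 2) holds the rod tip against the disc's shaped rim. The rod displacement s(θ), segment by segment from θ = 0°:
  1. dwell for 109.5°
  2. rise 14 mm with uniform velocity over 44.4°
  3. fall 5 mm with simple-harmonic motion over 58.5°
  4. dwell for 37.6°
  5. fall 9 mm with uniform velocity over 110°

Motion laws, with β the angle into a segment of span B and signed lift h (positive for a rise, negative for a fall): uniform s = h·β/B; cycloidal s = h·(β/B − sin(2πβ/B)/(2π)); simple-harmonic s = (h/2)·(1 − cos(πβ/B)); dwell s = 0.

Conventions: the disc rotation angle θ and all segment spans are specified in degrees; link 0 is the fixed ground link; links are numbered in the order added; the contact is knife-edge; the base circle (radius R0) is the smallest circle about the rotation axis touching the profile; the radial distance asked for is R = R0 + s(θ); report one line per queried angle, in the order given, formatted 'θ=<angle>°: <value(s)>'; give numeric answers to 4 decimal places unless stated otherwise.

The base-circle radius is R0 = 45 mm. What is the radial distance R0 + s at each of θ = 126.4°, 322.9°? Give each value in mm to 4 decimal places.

segment 1 (0° to 109.5°, dwell): s unchanged at 0.0000
θ = 126.4° falls in segment 2 (109.5° to 153.9°, uniform, h = 14): β = 126.4 − 109.5 = 16.9°, B = 44.4°; Δs = 14·16.9/44.4 = 5.3288; s = 0.0000 + 5.3288 = 5.3288
segment 2 (109.5° to 153.9°, uniform, h = 14) is passed completely: s = 0.0000 + (14) = 14.0000
segment 3 (153.9° to 212.4°, simple-harmonic, h = -5) is passed completely: s = 14.0000 + (-5) = 9.0000
segment 4 (212.4° to 250°, dwell): s unchanged at 9.0000
θ = 322.9° falls in segment 5 (250° to 360°, uniform, h = -9): β = 322.9 − 250 = 72.9°, B = 110°; Δs = -9·72.9/110 = -5.9645; s = 9.0000 − 5.9645 = 3.0355
θ=126.4°: R = R0 + s = 45 + 5.3288 = 50.3288
θ=322.9°: R = R0 + s = 45 + 3.0355 = 48.0355

θ=126.4°: 50.3288
θ=322.9°: 48.0355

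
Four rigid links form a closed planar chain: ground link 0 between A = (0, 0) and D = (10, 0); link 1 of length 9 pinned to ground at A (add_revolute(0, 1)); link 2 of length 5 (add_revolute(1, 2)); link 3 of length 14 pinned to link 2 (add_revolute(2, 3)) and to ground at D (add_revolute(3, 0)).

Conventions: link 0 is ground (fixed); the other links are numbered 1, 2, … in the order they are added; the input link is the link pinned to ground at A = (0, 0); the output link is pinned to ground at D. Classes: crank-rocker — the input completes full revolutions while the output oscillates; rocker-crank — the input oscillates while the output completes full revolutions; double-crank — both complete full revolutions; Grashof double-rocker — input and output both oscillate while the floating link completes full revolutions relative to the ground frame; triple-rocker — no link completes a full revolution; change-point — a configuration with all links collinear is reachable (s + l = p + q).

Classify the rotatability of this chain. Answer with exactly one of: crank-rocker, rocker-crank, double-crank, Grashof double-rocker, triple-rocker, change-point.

lengths: ground=10, input=9, coupler=5, output=14
sorted: s=5 (shortest), l=14 (longest), p+q=19
s + l = 19 vs p + q = 19
s + l = p + q → change-point (collinear configuration reachable)

change-point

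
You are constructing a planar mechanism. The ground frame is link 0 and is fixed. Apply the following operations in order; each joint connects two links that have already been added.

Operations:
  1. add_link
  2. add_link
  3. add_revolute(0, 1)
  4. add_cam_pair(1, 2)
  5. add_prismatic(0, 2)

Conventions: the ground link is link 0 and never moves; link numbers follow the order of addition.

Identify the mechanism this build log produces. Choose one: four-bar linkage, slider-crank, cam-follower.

links: 3 (incl. ground); joints: 1 revolute, 1 prismatic, 1 higher (cam) pair, forming one closed loop
3 links, revolute + prismatic + higher pair in one loop → cam-follower

cam-follower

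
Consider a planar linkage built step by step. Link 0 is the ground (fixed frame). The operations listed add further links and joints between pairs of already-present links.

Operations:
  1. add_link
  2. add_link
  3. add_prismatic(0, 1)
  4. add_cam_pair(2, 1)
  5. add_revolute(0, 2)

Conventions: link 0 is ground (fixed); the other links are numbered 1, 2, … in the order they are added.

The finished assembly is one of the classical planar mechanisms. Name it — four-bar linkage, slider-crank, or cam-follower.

links: 3 (incl. ground); joints: 1 revolute, 1 prismatic, 1 higher (cam) pair, forming one closed loop
3 links, revolute + prismatic + higher pair in one loop → cam-follower

cam-follower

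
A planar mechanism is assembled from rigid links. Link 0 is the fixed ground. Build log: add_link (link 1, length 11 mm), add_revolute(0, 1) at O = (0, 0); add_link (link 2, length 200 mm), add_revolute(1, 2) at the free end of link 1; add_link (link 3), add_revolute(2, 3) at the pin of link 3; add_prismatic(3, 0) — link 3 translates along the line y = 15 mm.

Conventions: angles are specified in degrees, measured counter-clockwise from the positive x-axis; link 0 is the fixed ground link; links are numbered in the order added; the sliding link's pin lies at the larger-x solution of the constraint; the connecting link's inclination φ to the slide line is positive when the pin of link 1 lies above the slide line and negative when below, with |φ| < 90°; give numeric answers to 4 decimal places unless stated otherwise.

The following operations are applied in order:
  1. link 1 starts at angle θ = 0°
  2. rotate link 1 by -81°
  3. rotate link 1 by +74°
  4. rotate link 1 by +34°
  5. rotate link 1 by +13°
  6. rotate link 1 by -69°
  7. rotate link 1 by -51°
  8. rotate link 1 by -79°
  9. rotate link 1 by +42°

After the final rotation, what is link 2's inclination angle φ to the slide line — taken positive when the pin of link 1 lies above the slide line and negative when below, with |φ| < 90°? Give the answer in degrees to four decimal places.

geometry: r = 11 mm, L = 200 mm, e = 15 mm; θ starts at 0°
rotate link 1 by -81°: θ ← 0° -81° = -81°
rotate link 1 by +74°: θ ← -81° +74° = -7°
rotate link 1 by +34°: θ ← -7° +34° = 27°
rotate link 1 by +13°: θ ← 27° +13° = 40°
rotate link 1 by -69°: θ ← 40° -69° = -29°
rotate link 1 by -51°: θ ← -29° -51° = -80°
rotate link 1 by -79°: θ ← -80° -79° = -159°
rotate link 1 by +42°: θ ← -159° +42° = -117°
h = r sin θ − e = -9.801072 − 15 = -24.801072
sin φ = h / L = -24.801072 / 200 = -0.12400536
φ = arcsin(-0.12400536) = -7.123320°

-7.1233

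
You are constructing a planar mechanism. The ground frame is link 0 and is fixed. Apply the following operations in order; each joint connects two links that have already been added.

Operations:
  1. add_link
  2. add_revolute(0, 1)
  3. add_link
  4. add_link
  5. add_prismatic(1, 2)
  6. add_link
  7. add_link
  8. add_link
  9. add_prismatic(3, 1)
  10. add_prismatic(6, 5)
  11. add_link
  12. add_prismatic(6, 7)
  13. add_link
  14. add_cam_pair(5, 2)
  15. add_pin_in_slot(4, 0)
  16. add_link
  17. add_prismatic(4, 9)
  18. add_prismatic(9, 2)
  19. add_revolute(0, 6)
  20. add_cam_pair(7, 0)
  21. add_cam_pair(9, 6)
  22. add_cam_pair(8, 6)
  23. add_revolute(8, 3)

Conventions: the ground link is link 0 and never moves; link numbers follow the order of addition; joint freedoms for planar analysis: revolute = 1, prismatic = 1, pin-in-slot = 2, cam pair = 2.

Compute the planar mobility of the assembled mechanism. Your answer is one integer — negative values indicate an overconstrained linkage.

link 0 = ground. State L|J1|J2 = 1|0|0
+link1  2|0|0
R(0,1) f=1→J1  2|1|0
+link2  3|1|0
+link3  4|1|0
P(1,2) f=1→J1  4|2|0
+link4  5|2|0
+link5  6|2|0
+link6  7|2|0
P(3,1) f=1→J1  7|3|0
P(6,5) f=1→J1  7|4|0
+link7  8|4|0
P(6,7) f=1→J1  8|5|0
+link8  9|5|0
C(5,2) f=2→J2  9|5|1
PS(4,0) f=2→J2  9|5|2
+link9  10|5|2
P(4,9) f=1→J1  10|6|2
P(9,2) f=1→J1  10|7|2
R(0,6) f=1→J1  10|8|2
C(7,0) f=2→J2  10|8|3
C(9,6) f=2→J2  10|8|4
C(8,6) f=2→J2  10|8|5
R(8,3) f=1→J1  10|9|5
M = 3(10−1)−2·9−5 = 27−18−5 = 4

M = 4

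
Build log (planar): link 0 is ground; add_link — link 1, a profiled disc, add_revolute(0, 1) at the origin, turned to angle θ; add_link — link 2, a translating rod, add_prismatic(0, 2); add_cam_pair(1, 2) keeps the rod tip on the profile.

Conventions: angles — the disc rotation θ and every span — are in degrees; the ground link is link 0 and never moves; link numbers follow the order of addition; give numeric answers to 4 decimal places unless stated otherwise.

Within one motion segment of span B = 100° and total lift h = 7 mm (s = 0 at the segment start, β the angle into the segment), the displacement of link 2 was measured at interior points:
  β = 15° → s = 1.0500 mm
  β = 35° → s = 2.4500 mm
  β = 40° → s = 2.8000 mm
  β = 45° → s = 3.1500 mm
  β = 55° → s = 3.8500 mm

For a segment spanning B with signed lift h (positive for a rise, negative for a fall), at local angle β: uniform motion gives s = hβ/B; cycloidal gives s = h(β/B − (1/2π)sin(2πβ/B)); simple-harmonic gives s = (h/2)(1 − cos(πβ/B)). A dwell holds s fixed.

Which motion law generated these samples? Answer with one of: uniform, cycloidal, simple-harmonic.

candidates at β/B = r: uniform s = h·r (linear in β); cycloidal s = h·(r − sin(2πr)/(2π)); simple-harmonic s = (h/2)(1 − cos(πr))
β=15°: printed 1.0500 | uniform 1.0500, cycloidal 0.1487, simple-harmonic 0.3815
β=35°: printed 2.4500 | uniform 2.4500, cycloidal 1.5487, simple-harmonic 1.9110
β=40°: printed 2.8000 | uniform 2.8000, cycloidal 2.1452, simple-harmonic 2.4184
β=45°: printed 3.1500 | uniform 3.1500, cycloidal 2.8057, simple-harmonic 2.9525
β=55°: printed 3.8500 | uniform 3.8500, cycloidal 4.1943, simple-harmonic 4.0475
only one law matches every sample → uniform

uniform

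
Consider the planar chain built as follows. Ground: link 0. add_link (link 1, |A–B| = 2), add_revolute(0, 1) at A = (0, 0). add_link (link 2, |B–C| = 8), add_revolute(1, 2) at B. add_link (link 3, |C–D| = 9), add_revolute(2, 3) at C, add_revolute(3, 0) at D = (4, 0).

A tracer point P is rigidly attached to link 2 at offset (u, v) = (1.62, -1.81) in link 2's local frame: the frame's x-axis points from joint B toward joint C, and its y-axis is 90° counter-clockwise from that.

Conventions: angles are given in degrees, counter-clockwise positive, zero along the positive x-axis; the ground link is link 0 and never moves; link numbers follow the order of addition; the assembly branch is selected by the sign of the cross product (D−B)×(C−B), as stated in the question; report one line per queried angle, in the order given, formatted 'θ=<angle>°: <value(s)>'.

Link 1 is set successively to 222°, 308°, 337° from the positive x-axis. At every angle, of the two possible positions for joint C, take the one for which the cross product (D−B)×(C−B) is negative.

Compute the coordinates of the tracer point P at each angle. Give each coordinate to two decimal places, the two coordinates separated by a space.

A=(0,0), D=(4.00,0)
θ=222°: B = A + 2.00·(cos222°, sin222°) = (-1.4863, -1.3383)
θ=222°: |BD| = 5.6472
θ=222°: circle(B,8.00) ∩ circle(D,9.00): a=1.3184, h=7.8906
θ=222°:   candidates: C₊=(-2.0754,6.6400) cross=44.560; C₋=(1.6645,-8.6917) cross=-44.560
θ=222°:   branch - wants cross < 0 → take C=(1.6645,-8.6917) (cross=-44.560)
θ=222°: ex = (C−B)/|BC| = (0.3938,-0.9192); ey = (0.9192,0.3938)
θ=222°: P = B + 1.62·ex + -1.81·ey = (-2.5120,-3.5402)
θ=308°: B = A + 2.00·(cos308°, sin308°) = (1.2313, -1.5760)
θ=308°: |BD| = 3.1858
θ=308°: circle(B,8.00) ∩ circle(D,9.00): a=-1.0752, h=7.9274
θ=308°:   candidates: C₊=(-3.6248,4.7815) cross=25.255; C₋=(4.2186,-8.9973) cross=-25.255
θ=308°:   branch - wants cross < 0 → take C=(4.2186,-8.9973) (cross=-25.255)
θ=308°: ex = (C−B)/|BC| = (0.3734,-0.9277); ey = (0.9277,0.3734)
θ=308°: P = B + 1.62·ex + -1.81·ey = (0.1572,-3.7547)
θ=337°: B = A + 2.00·(cos337°, sin337°) = (1.8410, -0.7815)
θ=337°: |BD| = 2.2961
θ=337°: circle(B,8.00) ∩ circle(D,9.00): a=-2.5539, h=7.5814
θ=337°:   candidates: C₊=(-3.1408,5.4781) cross=17.407; C₋=(2.0198,-8.7795) cross=-17.407
θ=337°:   branch - wants cross < 0 → take C=(2.0198,-8.7795) (cross=-17.407)
θ=337°: ex = (C−B)/|BC| = (0.0224,-0.9998); ey = (0.9998,0.0224)
θ=337°: P = B + 1.62·ex + -1.81·ey = (0.0677,-2.4415)

θ=222°: -2.51 -3.54
θ=308°: 0.16 -3.75
θ=337°: 0.07 -2.44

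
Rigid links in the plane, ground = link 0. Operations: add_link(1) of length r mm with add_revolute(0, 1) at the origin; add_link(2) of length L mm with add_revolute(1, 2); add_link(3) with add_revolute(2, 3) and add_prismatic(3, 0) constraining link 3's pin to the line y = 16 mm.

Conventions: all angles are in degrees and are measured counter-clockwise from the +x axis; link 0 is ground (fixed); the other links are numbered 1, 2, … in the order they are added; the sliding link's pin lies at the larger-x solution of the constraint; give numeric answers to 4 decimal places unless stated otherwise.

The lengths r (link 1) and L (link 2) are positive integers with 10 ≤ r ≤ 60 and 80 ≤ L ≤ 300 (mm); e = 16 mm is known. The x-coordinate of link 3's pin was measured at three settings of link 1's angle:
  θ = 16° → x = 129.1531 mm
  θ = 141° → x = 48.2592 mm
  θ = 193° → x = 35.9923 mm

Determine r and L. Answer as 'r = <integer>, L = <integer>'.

constraint per measurement: (x − r cos θ)² + (r sin θ − e)² = L²
subtracting the θ₁ and θ₂ equations cancels the r² and L² terms:
r = (x₁² − x₂²) / (2[(x₁cos θ₁ + e sin θ₁) − (x₂cos θ₂ + e sin θ₂)]) = 46.0000 → r = 46
L² = (x₁ − r cos θ₁)² + (r sin θ₁ − e)² = 7224.9917 → L = 85.0000 → L = 85
check at θ₃=193°: x = 35.9923 (printed 35.9923) ✓

r = 46, L = 85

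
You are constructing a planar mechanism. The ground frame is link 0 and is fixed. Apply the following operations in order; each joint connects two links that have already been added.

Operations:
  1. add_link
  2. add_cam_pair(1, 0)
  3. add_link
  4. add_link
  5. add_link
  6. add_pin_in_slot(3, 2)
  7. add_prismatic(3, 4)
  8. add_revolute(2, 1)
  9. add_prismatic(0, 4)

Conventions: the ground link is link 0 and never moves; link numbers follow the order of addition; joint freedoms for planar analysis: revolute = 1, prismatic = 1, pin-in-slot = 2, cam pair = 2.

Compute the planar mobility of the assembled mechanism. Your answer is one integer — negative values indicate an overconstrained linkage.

ground; <1,0,0>
#1 <2,0,0>
C:1↔0 J2 <2,0,1>
#2 <3,0,1>
#3 <4,0,1>
#4 <5,0,1>
PS:3↔2 J2 <5,0,2>
P:3↔4 J1 <5,1,2>
R:2↔1 J1 <5,2,2>
P:0↔4 J1 <5,3,2>
3×4 − 2×3 − 1×2 = 4

M = 4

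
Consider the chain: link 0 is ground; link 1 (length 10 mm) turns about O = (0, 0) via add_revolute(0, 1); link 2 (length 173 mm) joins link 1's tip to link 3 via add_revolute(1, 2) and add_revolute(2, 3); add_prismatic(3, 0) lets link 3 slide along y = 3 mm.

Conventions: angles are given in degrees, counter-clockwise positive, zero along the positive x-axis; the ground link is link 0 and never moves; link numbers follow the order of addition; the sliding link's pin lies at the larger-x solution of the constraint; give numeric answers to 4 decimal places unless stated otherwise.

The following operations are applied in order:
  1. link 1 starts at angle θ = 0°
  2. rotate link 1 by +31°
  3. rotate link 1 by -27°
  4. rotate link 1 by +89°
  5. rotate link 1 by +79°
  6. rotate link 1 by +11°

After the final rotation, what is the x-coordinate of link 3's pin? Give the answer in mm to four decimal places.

geometry: r = 10 mm, L = 173 mm, e = 3 mm; θ starts at 0°
rotate link 1 by +31°: θ ← 0° +31° = 31°
rotate link 1 by -27°: θ ← 31° -27° = 4°
rotate link 1 by +89°: θ ← 4° +89° = 93°
rotate link 1 by +79°: θ ← 93° +79° = 172°
rotate link 1 by +11°: θ ← 172° +11° = 183°
crank pin P = (r cos θ, r sin θ) = (-9.986295, -0.523360)
h = r sin θ − e = -0.523360 − 3 = -3.523360
x = r cos θ + √(L² − h²) = -9.986295 + 172.964117 = 162.977822

162.9778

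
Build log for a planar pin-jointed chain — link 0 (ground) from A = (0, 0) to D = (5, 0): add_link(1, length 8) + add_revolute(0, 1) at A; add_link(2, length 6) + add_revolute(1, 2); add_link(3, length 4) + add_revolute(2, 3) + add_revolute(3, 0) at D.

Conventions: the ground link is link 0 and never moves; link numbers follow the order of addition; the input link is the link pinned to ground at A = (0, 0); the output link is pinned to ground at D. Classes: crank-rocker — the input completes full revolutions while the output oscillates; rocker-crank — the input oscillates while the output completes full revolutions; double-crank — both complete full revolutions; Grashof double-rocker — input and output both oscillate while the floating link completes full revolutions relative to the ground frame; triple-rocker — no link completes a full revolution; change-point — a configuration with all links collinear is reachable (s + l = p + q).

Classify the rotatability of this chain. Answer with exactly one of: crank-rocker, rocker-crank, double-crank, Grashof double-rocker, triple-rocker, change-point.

lengths: ground=5, input=8, coupler=6, output=4
sorted: s=4 (shortest), l=8 (longest), p+q=11
s + l = 12 vs p + q = 11
s + l > p + q → non-Grashof → no link fully rotates → triple-rocker

triple-rocker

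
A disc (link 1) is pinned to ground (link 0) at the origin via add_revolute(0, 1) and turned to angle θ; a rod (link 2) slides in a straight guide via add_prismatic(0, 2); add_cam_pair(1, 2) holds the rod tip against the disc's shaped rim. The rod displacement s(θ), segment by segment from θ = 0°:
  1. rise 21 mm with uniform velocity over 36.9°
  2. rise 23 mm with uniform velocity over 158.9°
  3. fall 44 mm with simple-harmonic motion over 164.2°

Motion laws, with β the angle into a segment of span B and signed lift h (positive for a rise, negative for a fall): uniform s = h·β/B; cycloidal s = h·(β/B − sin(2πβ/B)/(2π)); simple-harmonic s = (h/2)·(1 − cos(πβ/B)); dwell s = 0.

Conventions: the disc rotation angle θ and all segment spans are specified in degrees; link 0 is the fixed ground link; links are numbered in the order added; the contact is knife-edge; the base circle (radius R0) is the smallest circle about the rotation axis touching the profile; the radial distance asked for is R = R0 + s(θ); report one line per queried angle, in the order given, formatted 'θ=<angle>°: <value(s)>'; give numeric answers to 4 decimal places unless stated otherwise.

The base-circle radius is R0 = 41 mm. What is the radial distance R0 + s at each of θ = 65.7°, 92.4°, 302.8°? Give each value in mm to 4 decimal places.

segment 1 (0° to 36.9°, uniform, h = 21) is passed completely: s = 0.0000 + (21) = 21.0000
θ = 65.7° falls in segment 2 (36.9° to 195.8°, uniform, h = 23): β = 65.7 − 36.9 = 28.8°, B = 158.9°; Δs = 23·28.8/158.9 = 4.1687; s = 21.0000 + 4.1687 = 25.1687
θ = 92.4° falls in segment 2 (36.9° to 195.8°, uniform, h = 23): β = 92.4 − 36.9 = 55.5°, B = 158.9°; Δs = 23·55.5/158.9 = 8.0334; s = 21.0000 + 8.0334 = 29.0334
segment 2 (36.9° to 195.8°, uniform, h = 23) is passed completely: s = 21.0000 + (23) = 44.0000
θ = 302.8° falls in segment 3 (195.8° to 360°, simple-harmonic, h = -44): β = 302.8 − 195.8 = 107°, B = 164.2°; Δs = -44/2·(1 − cos(π·0.6516)) = -32.0889; s = 44.0000 − 32.0889 = 11.9111
θ=65.7°: R = R0 + s = 41 + 25.1687 = 66.1687
θ=92.4°: R = R0 + s = 41 + 29.0334 = 70.0334
θ=302.8°: R = R0 + s = 41 + 11.9111 = 52.9111

θ=65.7°: 66.1687
θ=92.4°: 70.0334
θ=302.8°: 52.9111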